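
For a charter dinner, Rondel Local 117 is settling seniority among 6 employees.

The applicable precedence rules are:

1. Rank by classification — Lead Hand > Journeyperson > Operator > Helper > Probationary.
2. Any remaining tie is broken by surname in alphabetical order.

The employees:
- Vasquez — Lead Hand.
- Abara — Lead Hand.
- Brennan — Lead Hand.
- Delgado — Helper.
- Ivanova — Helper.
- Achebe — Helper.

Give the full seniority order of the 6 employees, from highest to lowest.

By classification: Abara, Brennan and Vasquez (Lead Hand); then Achebe, Delgado and Ivanova (Helper).
Among Abara, Brennan and Vasquez, alphabetically by surname: Abara before Brennan before Vasquez.
Among Achebe, Delgado and Ivanova, alphabetically by surname: Achebe before Delgado before Ivanova.
Full order: Abara, Brennan, Vasquez, Achebe, Delgado, Ivanova.

Abara, Brennan, Vasquez, Achebe, Delgado, Ivanova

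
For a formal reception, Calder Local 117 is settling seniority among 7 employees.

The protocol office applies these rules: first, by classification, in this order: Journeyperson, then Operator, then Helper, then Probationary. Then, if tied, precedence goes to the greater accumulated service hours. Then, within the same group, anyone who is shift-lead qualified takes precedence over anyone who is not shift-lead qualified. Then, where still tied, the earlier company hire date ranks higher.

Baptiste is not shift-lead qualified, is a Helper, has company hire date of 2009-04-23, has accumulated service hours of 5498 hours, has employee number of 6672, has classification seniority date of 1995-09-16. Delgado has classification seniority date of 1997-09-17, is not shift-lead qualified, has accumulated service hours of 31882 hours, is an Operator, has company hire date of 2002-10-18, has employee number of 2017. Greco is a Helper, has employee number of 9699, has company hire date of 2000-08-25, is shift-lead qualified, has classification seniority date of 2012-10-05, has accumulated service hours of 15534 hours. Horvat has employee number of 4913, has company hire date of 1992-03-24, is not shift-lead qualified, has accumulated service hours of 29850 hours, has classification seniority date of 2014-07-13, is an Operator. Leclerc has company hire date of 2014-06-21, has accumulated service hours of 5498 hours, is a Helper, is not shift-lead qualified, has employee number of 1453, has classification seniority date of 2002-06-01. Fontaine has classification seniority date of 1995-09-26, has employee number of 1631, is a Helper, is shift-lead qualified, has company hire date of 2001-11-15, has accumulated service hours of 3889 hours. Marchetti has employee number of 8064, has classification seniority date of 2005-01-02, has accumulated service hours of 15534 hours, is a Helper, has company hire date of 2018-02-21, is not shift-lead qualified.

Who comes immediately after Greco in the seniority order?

Marchetti

By classification: Delgado and Horvat (Operator); then Greco, Marchetti, Baptiste, Leclerc and Fontaine (Helper).
Among Delgado and Horvat, by accumulated service hours (higher first): Delgado (31882 hours) before Horvat (29850 hours).
Among Greco, Marchetti, Baptiste, Leclerc and Fontaine, by accumulated service hours (higher first): Greco and Marchetti (15534 hours) before Baptiste and Leclerc (5498 hours) before Fontaine (3889 hours).
Among Greco and Marchetti, shift-lead qualified before not shift-lead qualified: Greco (shift-lead qualified) before Marchetti (not shift-lead qualified).
Baptiste and Leclerc are each not shift-lead qualified, so the next rule applies.
Among Baptiste and Leclerc, by company hire date (earlier first): Baptiste (2009-04-23) before Leclerc (2014-06-21).
Order: Delgado, Horvat, Greco, Marchetti, Baptiste, Leclerc, Fontaine.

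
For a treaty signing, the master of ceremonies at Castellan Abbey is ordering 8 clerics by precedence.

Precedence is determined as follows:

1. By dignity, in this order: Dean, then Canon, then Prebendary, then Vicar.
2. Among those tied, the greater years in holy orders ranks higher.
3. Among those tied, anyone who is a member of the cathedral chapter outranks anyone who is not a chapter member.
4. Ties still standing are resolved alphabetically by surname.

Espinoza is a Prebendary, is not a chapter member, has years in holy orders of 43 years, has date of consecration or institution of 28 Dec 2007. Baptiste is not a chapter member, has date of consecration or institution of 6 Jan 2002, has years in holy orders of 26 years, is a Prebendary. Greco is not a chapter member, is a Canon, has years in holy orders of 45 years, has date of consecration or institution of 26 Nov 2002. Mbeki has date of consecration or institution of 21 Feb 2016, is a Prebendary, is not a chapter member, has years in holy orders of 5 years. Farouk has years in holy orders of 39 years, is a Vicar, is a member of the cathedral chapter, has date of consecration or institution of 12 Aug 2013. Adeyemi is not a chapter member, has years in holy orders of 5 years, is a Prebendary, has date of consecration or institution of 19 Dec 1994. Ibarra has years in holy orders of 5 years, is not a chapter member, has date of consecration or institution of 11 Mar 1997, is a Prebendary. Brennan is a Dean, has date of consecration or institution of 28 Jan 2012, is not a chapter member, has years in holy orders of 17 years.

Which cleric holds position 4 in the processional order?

By dignity: Brennan (Dean); then Greco (Canon); then Espinoza, Baptiste, Adeyemi, Ibarra and Mbeki (Prebendary); then Farouk (Vicar).
Among Espinoza, Baptiste, Adeyemi, Ibarra and Mbeki, by years in holy orders (higher first): Espinoza (43 years) before Baptiste (26 years) before Adeyemi, Ibarra and Mbeki (5 years).
Adeyemi, Ibarra and Mbeki are each not a chapter member, so the next rule applies.
Among Adeyemi, Ibarra and Mbeki, alphabetically by surname: Adeyemi before Ibarra before Mbeki.
Order: Brennan, Greco, Espinoza, Baptiste, Adeyemi, Ibarra, Mbeki, Farouk.

Baptiste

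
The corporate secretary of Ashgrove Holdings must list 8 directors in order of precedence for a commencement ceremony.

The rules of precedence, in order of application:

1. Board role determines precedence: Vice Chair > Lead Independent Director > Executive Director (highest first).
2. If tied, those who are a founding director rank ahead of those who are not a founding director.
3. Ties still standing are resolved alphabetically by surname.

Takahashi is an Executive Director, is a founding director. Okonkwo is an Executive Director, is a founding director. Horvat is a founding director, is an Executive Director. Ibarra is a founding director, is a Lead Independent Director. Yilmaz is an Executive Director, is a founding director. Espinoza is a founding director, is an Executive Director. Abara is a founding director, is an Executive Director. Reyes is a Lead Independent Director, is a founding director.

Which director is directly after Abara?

By board role: Ibarra and Reyes (Lead Independent Director); then Abara, Espinoza, Horvat, Okonkwo, Takahashi and Yilmaz (Executive Director).
Ibarra and Reyes are each a founding director, so the next rule applies.
Among Ibarra and Reyes, alphabetically by surname: Ibarra before Reyes.
Abara, Espinoza, Horvat, Okonkwo, Takahashi and Yilmaz are each a founding director, so the next rule applies.
Among Abara, Espinoza, Horvat, Okonkwo, Takahashi and Yilmaz, alphabetically by surname: Abara before Espinoza before Horvat before Okonkwo before Takahashi before Yilmaz.
Order: Ibarra, Reyes, Abara, Espinoza, Horvat, Okonkwo, Takahashi, Yilmaz.

Espinoza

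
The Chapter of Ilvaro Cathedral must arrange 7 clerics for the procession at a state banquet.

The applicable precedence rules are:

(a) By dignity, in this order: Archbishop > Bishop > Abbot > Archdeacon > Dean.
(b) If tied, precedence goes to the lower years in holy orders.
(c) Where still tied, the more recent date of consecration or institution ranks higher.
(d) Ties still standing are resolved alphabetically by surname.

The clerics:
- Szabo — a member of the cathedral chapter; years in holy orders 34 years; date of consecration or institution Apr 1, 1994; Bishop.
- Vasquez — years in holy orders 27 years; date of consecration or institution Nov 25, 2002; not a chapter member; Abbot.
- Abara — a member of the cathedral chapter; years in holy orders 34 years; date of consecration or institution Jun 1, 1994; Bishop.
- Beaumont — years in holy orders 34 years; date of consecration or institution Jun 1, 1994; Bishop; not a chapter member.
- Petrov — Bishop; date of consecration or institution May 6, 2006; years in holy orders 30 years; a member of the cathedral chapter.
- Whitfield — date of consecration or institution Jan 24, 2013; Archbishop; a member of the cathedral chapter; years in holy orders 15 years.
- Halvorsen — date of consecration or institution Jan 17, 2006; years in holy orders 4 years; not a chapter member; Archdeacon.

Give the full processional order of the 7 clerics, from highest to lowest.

By dignity: Whitfield (Archbishop); then Petrov, Abara, Beaumont and Szabo (Bishop); then Vasquez (Abbot); then Halvorsen (Archdeacon).
Among Petrov, Abara, Beaumont and Szabo, by years in holy orders (lower first): Petrov (30 years) before Abara, Beaumont and Szabo (34 years).
Among Abara, Beaumont and Szabo, by date of consecration or institution (later first): Abara and Beaumont (Jun 1, 1994) before Szabo (Apr 1, 1994).
Among Abara and Beaumont, alphabetically by surname: Abara before Beaumont.
Full order: Whitfield, Petrov, Abara, Beaumont, Szabo, Vasquez, Halvorsen.

Whitfield, Petrov, Abara, Beaumont, Szabo, Vasquez, Halvorsen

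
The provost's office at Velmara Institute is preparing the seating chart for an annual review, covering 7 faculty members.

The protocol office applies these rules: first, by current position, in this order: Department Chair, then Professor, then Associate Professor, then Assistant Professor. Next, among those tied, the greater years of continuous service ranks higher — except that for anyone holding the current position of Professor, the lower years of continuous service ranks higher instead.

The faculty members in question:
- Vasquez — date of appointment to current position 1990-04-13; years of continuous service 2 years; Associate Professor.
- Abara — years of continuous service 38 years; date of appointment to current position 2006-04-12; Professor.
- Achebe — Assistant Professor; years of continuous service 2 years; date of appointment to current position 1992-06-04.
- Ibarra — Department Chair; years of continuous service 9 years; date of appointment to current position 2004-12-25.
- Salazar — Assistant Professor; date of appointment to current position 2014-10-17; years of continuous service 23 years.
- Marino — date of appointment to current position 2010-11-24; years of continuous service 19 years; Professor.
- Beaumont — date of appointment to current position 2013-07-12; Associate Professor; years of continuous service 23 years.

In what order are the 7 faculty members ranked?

Ibarra, Marino, Abara, Beaumont, Vasquez, Salazar, Achebe

By current position: Ibarra (Department Chair); then Marino and Abara (Professor); then Beaumont and Vasquez (Associate Professor); then Salazar and Achebe (Assistant Professor).
Among Marino and Abara, by years of continuous service (lower first) (reversed rule for this group): Marino (19 years) before Abara (38 years).
Among Beaumont and Vasquez, by years of continuous service (higher first): Beaumont (23 years) before Vasquez (2 years).
Among Salazar and Achebe, by years of continuous service (higher first): Salazar (23 years) before Achebe (2 years).
Full order: Ibarra, Marino, Abara, Beaumont, Vasquez, Salazar, Achebe.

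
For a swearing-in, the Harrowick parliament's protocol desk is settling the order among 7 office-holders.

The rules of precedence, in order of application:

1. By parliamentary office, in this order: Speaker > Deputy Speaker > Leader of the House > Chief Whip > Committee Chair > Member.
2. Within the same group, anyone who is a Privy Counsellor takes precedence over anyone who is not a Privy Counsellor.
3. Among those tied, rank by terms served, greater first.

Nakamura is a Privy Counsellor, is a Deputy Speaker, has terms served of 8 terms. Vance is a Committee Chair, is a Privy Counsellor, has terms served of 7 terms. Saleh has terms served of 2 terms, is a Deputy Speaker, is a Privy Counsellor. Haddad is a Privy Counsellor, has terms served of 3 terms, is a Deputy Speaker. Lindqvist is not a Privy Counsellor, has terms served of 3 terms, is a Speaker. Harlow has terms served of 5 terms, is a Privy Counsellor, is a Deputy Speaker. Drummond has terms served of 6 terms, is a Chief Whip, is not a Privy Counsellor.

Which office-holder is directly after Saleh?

Drummond

By parliamentary office: Lindqvist (Speaker); then Nakamura, Harlow, Haddad and Saleh (Deputy Speaker); then Drummond (Chief Whip); then Vance (Committee Chair).
Nakamura, Harlow, Haddad and Saleh are each a Privy Counsellor, so the next rule applies.
Among Nakamura, Harlow, Haddad and Saleh, by terms served (higher first): Nakamura (8 terms) before Harlow (5 terms) before Haddad (3 terms) before Saleh (2 terms).
Order: Lindqvist, Nakamura, Harlow, Haddad, Saleh, Drummond, Vance.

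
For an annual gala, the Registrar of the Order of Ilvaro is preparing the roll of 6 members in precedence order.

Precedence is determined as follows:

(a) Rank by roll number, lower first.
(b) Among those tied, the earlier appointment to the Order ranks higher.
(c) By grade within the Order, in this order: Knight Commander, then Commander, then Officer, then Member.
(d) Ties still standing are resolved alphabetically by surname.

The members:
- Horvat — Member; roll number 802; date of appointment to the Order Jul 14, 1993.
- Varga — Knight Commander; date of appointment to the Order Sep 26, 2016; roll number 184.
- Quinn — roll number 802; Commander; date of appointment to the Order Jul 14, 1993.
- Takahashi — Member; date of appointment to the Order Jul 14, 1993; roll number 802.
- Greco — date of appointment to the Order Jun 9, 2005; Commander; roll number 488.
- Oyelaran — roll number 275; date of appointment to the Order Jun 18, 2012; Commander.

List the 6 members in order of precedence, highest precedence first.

Varga, Oyelaran, Greco, Quinn, Horvat, Takahashi

By roll number (lower first): Varga (184); then Oyelaran (275); then Greco (488); then Quinn, Horvat and Takahashi (each 802).
Quinn, Horvat and Takahashi all have date of appointment to the Order Jul 14, 1993, so the next rule applies.
Among Quinn, Horvat and Takahashi, by grade within the Order: Quinn (Commander) before Horvat and Takahashi (Member).
Among Horvat and Takahashi, alphabetically by surname: Horvat before Takahashi.
Full order: Varga, Oyelaran, Greco, Quinn, Horvat, Takahashi.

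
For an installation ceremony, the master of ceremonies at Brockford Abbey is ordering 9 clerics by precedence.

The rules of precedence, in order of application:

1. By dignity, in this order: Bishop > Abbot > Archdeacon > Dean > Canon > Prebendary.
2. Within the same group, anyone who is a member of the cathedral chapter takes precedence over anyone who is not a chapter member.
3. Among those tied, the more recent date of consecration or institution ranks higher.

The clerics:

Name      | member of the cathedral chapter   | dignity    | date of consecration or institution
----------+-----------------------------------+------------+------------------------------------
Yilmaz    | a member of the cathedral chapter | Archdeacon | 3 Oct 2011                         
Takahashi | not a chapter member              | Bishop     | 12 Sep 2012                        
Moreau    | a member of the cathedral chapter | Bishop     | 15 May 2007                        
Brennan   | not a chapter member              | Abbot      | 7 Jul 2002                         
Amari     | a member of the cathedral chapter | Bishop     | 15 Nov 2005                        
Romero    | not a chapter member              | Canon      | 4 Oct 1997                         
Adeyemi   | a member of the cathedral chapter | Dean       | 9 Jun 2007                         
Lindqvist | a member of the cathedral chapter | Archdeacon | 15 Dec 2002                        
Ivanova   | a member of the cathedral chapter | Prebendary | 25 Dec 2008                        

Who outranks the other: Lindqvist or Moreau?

Moreau

By dignity: Moreau, Amari and Takahashi (Bishop); then Brennan (Abbot); then Yilmaz and Lindqvist (Archdeacon); then Adeyemi (Dean); then Romero (Canon); then Ivanova (Prebendary).
Among Moreau, Amari and Takahashi, a member of the cathedral chapter before not a chapter member: Moreau and Amari (a member of the cathedral chapter) before Takahashi (not a chapter member).
Among Moreau and Amari, by date of consecration or institution (later first): Moreau (15 May 2007) before Amari (15 Nov 2005).
Yilmaz and Lindqvist are each a member of the cathedral chapter, so the next rule applies.
Among Yilmaz and Lindqvist, by date of consecration or institution (later first): Yilmaz (3 Oct 2011) before Lindqvist (15 Dec 2002).
So Moreau takes precedence.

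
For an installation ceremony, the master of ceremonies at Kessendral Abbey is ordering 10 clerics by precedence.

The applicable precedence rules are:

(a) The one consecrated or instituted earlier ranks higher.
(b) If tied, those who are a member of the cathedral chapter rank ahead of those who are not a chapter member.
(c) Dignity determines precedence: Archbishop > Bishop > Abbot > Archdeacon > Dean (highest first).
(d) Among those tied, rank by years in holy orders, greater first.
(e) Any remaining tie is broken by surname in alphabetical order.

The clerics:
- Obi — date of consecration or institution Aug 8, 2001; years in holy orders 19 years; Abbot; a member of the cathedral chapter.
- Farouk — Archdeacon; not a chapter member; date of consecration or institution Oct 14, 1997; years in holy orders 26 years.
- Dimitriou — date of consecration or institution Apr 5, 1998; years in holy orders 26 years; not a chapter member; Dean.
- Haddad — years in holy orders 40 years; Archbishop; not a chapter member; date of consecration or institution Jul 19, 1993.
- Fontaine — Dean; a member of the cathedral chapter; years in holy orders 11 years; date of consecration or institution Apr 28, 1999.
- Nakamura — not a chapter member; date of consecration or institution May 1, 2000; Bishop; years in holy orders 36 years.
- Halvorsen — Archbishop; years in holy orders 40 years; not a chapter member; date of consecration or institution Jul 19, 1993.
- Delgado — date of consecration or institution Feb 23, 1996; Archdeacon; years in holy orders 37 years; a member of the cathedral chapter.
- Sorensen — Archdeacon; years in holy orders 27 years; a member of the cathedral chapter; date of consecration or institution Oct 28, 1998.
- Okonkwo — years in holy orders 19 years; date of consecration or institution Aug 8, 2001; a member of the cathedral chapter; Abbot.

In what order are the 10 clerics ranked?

Haddad, Halvorsen, Delgado, Farouk, Dimitriou, Sorensen, Fontaine, Nakamura, Obi, Okonkwo

By date of consecration or institution (earlier first): Haddad and Halvorsen (both Jul 19, 1993); then Delgado (Feb 23, 1996); then Farouk (Oct 14, 1997); then Dimitriou (Apr 5, 1998); then Sorensen (Oct 28, 1998); then Fontaine (Apr 28, 1999); then Nakamura (May 1, 2000); then Obi and Okonkwo (both Aug 8, 2001).
Haddad and Halvorsen are each not a chapter member, so the next rule applies.
Haddad and Halvorsen are each Archbishop, so the next rule applies.
Haddad and Halvorsen both have years in holy orders 40 years, so the next rule applies.
Among Haddad and Halvorsen, alphabetically by surname: Haddad before Halvorsen.
Obi and Okonkwo are each a member of the cathedral chapter, so the next rule applies.
Obi and Okonkwo are each Abbot, so the next rule applies.
Obi and Okonkwo both have years in holy orders 19 years, so the next rule applies.
Among Obi and Okonkwo, alphabetically by surname: Obi before Okonkwo.
Full order: Haddad, Halvorsen, Delgado, Farouk, Dimitriou, Sorensen, Fontaine, Nakamura, Obi, Okonkwo.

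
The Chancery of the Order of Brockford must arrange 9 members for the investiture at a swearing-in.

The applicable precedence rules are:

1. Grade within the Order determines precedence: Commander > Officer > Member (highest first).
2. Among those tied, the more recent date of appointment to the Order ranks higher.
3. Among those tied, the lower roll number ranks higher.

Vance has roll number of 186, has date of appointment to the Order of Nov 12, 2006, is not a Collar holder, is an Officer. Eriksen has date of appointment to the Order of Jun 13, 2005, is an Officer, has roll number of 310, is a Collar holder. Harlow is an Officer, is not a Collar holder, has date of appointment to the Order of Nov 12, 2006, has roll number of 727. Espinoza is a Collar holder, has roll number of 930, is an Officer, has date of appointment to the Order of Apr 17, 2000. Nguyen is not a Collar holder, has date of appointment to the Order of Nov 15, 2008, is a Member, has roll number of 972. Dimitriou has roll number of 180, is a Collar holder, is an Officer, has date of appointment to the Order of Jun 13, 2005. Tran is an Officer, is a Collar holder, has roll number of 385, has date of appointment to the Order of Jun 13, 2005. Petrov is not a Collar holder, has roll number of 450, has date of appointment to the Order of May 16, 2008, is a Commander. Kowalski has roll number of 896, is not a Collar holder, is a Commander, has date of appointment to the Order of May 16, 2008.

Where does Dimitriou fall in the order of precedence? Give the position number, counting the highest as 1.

By grade within the Order: Petrov and Kowalski (Commander); then Vance, Harlow, Dimitriou, Eriksen, Tran and Espinoza (Officer); then Nguyen (Member).
Petrov and Kowalski both have date of appointment to the Order May 16, 2008, so the next rule applies.
Among Petrov and Kowalski, by roll number (lower first): Petrov (450) before Kowalski (896).
Among Vance, Harlow, Dimitriou, Eriksen, Tran and Espinoza, by date of appointment to the Order (later first): Vance and Harlow (Nov 12, 2006) before Dimitriou, Eriksen and Tran (Jun 13, 2005) before Espinoza (Apr 17, 2000).
Among Vance and Harlow, by roll number (lower first): Vance (186) before Harlow (727).
Among Dimitriou, Eriksen and Tran, by roll number (lower first): Dimitriou (180) before Eriksen (310) before Tran (385).
Order: Petrov, Kowalski, Vance, Harlow, Dimitriou, Eriksen, Tran, Espinoza, Nguyen. So position 5.

5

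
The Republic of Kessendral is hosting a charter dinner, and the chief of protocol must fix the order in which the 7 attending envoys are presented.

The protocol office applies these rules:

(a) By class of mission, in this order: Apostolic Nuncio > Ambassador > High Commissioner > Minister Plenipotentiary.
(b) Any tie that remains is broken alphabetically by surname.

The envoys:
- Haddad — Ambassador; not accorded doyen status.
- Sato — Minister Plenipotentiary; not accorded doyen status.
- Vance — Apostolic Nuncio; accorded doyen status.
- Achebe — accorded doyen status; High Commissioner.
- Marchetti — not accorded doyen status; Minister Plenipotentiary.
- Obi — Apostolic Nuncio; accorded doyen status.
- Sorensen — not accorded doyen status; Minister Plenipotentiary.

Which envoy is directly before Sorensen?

Sato

By class of mission: Obi and Vance (Apostolic Nuncio); then Haddad (Ambassador); then Achebe (High Commissioner); then Marchetti, Sato and Sorensen (Minister Plenipotentiary).
Among Obi and Vance, alphabetically by surname: Obi before Vance.
Among Marchetti, Sato and Sorensen, alphabetically by surname: Marchetti before Sato before Sorensen.
Order: Obi, Vance, Haddad, Achebe, Marchetti, Sato, Sorensen.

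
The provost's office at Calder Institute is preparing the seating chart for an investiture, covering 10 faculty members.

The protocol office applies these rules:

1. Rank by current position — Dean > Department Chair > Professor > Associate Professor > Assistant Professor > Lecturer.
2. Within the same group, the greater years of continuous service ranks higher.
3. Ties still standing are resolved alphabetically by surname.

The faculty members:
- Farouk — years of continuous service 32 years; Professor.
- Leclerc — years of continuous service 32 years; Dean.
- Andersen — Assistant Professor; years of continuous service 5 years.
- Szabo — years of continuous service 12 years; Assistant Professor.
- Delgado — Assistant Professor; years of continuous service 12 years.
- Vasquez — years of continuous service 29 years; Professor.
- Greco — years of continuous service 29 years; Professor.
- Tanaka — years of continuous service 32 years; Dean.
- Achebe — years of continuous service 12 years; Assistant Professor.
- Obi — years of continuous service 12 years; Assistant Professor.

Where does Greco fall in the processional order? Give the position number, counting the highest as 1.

By current position: Leclerc and Tanaka (Dean); then Farouk, Greco and Vasquez (Professor); then Achebe, Delgado, Obi, Szabo and Andersen (Assistant Professor).
Leclerc and Tanaka both have years of continuous service 32 years, so the next rule applies.
Among Leclerc and Tanaka, alphabetically by surname: Leclerc before Tanaka.
Among Farouk, Greco and Vasquez, by years of continuous service (higher first): Farouk (32 years) before Greco and Vasquez (29 years).
Among Greco and Vasquez, alphabetically by surname: Greco before Vasquez.
Among Achebe, Delgado, Obi, Szabo and Andersen, by years of continuous service (higher first): Achebe, Delgado, Obi and Szabo (12 years) before Andersen (5 years).
Among Achebe, Delgado, Obi and Szabo, alphabetically by surname: Achebe before Delgado before Obi before Szabo.
Order: Leclerc, Tanaka, Farouk, Greco, Vasquez, Achebe, Delgado, Obi, Szabo, Andersen. So position 4.

4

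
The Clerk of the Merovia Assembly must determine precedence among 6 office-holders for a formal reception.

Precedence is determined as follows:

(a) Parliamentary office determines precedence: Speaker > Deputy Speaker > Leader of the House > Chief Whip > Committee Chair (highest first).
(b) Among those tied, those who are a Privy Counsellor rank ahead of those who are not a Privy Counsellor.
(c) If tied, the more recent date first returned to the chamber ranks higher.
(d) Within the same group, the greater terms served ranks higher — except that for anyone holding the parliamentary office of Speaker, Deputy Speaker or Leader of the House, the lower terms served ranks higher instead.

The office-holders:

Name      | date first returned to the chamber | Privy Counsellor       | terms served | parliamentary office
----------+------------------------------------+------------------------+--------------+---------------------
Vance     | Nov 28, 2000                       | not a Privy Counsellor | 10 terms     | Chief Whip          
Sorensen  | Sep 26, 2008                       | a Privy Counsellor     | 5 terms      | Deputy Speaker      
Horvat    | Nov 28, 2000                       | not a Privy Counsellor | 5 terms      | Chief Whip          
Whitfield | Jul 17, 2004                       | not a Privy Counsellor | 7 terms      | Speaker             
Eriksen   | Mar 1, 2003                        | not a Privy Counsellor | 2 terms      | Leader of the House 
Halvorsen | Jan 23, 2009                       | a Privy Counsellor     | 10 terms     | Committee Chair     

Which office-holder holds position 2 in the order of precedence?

Sorensen

By parliamentary office: Whitfield (Speaker); then Sorensen (Deputy Speaker); then Eriksen (Leader of the House); then Vance and Horvat (Chief Whip); then Halvorsen (Committee Chair).
Vance and Horvat are each not a Privy Counsellor, so the next rule applies.
Vance and Horvat both have date first returned to the chamber Nov 28, 2000, so the next rule applies.
Among Vance and Horvat, by terms served (higher first): Vance (10 terms) before Horvat (5 terms).
Order: Whitfield, Sorensen, Eriksen, Vance, Horvat, Halvorsen.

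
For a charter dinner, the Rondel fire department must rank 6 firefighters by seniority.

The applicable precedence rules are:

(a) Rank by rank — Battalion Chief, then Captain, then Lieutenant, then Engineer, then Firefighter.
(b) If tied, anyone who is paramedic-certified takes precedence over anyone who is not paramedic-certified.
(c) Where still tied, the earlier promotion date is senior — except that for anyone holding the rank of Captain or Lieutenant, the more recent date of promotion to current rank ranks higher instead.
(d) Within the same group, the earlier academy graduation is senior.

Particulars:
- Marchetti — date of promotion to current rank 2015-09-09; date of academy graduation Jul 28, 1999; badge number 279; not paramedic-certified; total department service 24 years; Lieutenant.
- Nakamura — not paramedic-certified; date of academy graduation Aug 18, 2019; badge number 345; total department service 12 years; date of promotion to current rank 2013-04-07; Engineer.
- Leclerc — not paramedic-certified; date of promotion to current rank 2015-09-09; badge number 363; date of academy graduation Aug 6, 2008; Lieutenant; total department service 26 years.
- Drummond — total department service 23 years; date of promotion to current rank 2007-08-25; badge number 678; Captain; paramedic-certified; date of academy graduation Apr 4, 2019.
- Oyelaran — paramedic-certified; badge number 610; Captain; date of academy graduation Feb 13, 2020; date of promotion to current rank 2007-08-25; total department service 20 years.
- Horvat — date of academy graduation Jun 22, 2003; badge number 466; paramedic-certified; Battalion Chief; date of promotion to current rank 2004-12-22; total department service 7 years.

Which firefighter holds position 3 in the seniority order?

Oyelaran

By rank: Horvat (Battalion Chief); then Drummond and Oyelaran (Captain); then Marchetti and Leclerc (Lieutenant); then Nakamura (Engineer).
Drummond and Oyelaran are each paramedic-certified, so the next rule applies.
Drummond and Oyelaran both have date of promotion to current rank 2007-08-25, so the next rule applies.
Among Drummond and Oyelaran, by date of academy graduation (earlier first): Drummond (Apr 4, 2019) before Oyelaran (Feb 13, 2020).
Marchetti and Leclerc are each not paramedic-certified, so the next rule applies.
Marchetti and Leclerc both have date of promotion to current rank 2015-09-09, so the next rule applies.
Among Marchetti and Leclerc, by date of academy graduation (earlier first): Marchetti (Jul 28, 1999) before Leclerc (Aug 6, 2008).
Order: Horvat, Drummond, Oyelaran, Marchetti, Leclerc, Nakamura.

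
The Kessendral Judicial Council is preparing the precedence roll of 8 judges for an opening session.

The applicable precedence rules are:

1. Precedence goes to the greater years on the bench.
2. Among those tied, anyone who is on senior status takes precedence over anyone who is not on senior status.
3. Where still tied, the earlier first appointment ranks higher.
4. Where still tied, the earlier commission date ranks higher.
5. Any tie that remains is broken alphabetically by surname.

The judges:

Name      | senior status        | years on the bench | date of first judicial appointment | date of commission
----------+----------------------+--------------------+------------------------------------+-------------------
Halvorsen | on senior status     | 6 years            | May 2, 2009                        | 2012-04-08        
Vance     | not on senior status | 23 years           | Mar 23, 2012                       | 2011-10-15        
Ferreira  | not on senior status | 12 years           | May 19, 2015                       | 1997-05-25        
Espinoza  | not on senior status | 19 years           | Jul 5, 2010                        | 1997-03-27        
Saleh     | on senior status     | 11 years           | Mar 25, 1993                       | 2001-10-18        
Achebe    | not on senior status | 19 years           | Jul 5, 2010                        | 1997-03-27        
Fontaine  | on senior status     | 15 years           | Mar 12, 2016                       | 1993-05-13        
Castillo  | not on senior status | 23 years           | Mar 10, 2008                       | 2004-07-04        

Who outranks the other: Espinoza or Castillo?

Castillo

By years on the bench (higher first): Castillo and Vance (both 23 years); then Achebe and Espinoza (both 19 years); then Fontaine (15 years); then Ferreira (12 years); then Saleh (11 years); then Halvorsen (6 years).
Castillo and Vance are each not on senior status, so the next rule applies.
Among Castillo and Vance, by date of first judicial appointment (earlier first): Castillo (Mar 10, 2008) before Vance (Mar 23, 2012).
Achebe and Espinoza are each not on senior status, so the next rule applies.
Achebe and Espinoza both have date of first judicial appointment Jul 5, 2010, so the next rule applies.
Achebe and Espinoza both have date of commission 1997-03-27, so the next rule applies.
Among Achebe and Espinoza, alphabetically by surname: Achebe before Espinoza.
So Castillo takes precedence.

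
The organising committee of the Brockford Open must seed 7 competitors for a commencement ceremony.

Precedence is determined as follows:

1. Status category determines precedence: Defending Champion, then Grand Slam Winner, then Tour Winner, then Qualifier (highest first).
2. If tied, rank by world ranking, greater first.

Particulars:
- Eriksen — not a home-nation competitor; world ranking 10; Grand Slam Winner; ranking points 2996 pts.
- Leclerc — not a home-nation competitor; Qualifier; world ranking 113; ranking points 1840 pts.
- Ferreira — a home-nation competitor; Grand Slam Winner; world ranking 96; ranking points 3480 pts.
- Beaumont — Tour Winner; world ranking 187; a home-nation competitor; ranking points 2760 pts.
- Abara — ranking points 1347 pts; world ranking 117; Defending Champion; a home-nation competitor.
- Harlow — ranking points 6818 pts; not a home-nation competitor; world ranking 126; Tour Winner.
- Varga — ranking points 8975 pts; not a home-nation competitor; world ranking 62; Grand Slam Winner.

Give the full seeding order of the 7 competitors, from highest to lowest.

Abara, Ferreira, Varga, Eriksen, Beaumont, Harlow, Leclerc

By status category: Abara (Defending Champion); then Ferreira, Varga and Eriksen (Grand Slam Winner); then Beaumont and Harlow (Tour Winner); then Leclerc (Qualifier).
Among Ferreira, Varga and Eriksen, by world ranking (higher first): Ferreira (96) before Varga (62) before Eriksen (10).
Among Beaumont and Harlow, by world ranking (higher first): Beaumont (187) before Harlow (126).
Full order: Abara, Ferreira, Varga, Eriksen, Beaumont, Harlow, Leclerc.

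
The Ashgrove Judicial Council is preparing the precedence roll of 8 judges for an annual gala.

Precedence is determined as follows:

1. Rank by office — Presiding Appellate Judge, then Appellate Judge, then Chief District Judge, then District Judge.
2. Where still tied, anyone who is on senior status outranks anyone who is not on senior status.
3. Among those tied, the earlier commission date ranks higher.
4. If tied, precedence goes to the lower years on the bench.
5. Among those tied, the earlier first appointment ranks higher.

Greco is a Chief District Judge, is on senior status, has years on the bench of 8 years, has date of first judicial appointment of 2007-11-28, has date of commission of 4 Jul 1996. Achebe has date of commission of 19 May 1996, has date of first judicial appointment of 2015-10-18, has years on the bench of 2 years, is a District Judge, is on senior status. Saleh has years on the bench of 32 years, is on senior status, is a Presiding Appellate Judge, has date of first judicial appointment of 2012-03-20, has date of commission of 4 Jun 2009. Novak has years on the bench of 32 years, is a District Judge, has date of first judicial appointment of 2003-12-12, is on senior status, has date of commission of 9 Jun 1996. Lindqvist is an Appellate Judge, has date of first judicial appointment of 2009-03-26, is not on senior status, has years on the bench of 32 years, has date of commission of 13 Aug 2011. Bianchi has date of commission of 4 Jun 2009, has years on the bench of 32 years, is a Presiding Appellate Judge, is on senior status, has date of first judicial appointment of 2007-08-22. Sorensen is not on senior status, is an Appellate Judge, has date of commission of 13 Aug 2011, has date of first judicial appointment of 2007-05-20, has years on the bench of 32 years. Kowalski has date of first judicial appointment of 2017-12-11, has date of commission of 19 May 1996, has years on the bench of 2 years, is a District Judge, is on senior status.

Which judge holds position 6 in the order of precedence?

Achebe

By office: Bianchi and Saleh (Presiding Appellate Judge); then Sorensen and Lindqvist (Appellate Judge); then Greco (Chief District Judge); then Achebe, Kowalski and Novak (District Judge).
Bianchi and Saleh are each on senior status, so the next rule applies.
Bianchi and Saleh both have date of commission 4 Jun 2009, so the next rule applies.
Bianchi and Saleh both have years on the bench 32 years, so the next rule applies.
Among Bianchi and Saleh, by date of first judicial appointment (earlier first): Bianchi (2007-08-22) before Saleh (2012-03-20).
Sorensen and Lindqvist are each not on senior status, so the next rule applies.
Sorensen and Lindqvist both have date of commission 13 Aug 2011, so the next rule applies.
Sorensen and Lindqvist both have years on the bench 32 years, so the next rule applies.
Among Sorensen and Lindqvist, by date of first judicial appointment (earlier first): Sorensen (2007-05-20) before Lindqvist (2009-03-26).
Achebe, Kowalski and Novak are each on senior status, so the next rule applies.
Among Achebe, Kowalski and Novak, by date of commission (earlier first): Achebe and Kowalski (19 May 1996) before Novak (9 Jun 1996).
Achebe and Kowalski both have years on the bench 2 years, so the next rule applies.
Among Achebe and Kowalski, by date of first judicial appointment (earlier first): Achebe (2015-10-18) before Kowalski (2017-12-11).
Order: Bianchi, Saleh, Sorensen, Lindqvist, Greco, Achebe, Kowalski, Novak.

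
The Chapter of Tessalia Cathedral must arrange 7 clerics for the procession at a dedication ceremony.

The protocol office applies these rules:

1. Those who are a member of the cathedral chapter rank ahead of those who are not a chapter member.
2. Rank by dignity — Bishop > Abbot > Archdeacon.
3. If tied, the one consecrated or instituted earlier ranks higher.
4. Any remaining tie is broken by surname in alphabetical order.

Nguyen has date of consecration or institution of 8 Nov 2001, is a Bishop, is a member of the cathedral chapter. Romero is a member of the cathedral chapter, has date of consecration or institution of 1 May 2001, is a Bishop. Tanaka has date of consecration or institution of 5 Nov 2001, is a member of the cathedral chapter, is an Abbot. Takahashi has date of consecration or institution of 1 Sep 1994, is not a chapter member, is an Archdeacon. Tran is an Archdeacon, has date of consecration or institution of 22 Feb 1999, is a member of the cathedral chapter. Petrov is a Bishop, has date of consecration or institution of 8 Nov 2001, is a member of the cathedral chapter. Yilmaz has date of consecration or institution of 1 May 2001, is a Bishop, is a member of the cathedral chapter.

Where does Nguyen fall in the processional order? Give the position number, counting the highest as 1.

3

By the first rule: Romero, Yilmaz, Nguyen, Petrov, Tanaka and Tran (each a member of the cathedral chapter); then Takahashi (not a chapter member).
Among Romero, Yilmaz, Nguyen, Petrov, Tanaka and Tran, by dignity: Romero, Yilmaz, Nguyen and Petrov (Bishop) before Tanaka (Abbot) before Tran (Archdeacon).
Among Romero, Yilmaz, Nguyen and Petrov, by date of consecration or institution (earlier first): Romero and Yilmaz (1 May 2001) before Nguyen and Petrov (8 Nov 2001).
Among Romero and Yilmaz, alphabetically by surname: Romero before Yilmaz.
Among Nguyen and Petrov, alphabetically by surname: Nguyen before Petrov.
Order: Romero, Yilmaz, Nguyen, Petrov, Tanaka, Tran, Takahashi. So position 3.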